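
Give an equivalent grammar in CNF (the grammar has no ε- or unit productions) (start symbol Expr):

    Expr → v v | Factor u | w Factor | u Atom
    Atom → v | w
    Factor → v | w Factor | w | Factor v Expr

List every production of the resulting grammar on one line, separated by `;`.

Introduce a nonterminal for each terminal appearing in a rule of length ≥ 2: X1 → v, X2 → u, X3 → w.
Binarize each right-hand side of length ≥ 3 by chaining fresh nonterminals (Y1, Y2, …): affected rules were Factor → Factor X1 Expr.

Expr → X1 X1 | Factor X2 | X3 Factor | X2 Atom; Atom → v | w; Factor → v | X3 Factor | w | Factor Y1; X1 → v; X2 → u; X3 → w; Y1 → X1 Expr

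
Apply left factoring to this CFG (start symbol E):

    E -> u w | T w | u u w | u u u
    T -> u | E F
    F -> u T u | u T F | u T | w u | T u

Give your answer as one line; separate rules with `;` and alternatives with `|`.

E has alternatives sharing prefix 'u': factor to E → u E' with E' → w | u w | u u.
F has alternatives sharing prefix 'u T': factor to F → u T F' with F' → u | F | ε.
E' has alternatives sharing prefix 'u': factor to E' → u E'' with E'' → w | u.

E -> T w | u E'; T -> u | E F; F -> w u | T u | u T F'; E' -> w | u E''; F' -> u | F | ε; E'' -> w | u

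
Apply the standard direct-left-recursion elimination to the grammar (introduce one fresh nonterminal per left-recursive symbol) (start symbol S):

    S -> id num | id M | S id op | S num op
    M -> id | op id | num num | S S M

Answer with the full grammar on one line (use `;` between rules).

Left recursion appears on S.
For S: α = {id op, num op}, β = {id num, id M}. Rewrite as S → β S' and S' → α S' | ε.

S -> id num S' | id M S'; M -> id | op id | num num | S S M; S' -> id op S' | num op S' | ε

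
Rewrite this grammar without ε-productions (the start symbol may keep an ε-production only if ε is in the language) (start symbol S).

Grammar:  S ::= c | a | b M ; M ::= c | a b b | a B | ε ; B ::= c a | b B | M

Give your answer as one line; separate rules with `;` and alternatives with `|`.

Nullable nonterminals: {B, M}.
ε ∉ L(G), so no ε-production is kept.
Add the nullable-subset variants: S → b M gives b M | b. M → a B gives a B | a. B → b B gives b B | b.

S ::= c | a | b M | b; M ::= c | a b b | a B | a; B ::= c a | b B | b | M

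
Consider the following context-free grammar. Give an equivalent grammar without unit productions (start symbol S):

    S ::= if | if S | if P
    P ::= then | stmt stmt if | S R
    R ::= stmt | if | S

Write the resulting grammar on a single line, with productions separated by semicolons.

S ::= if | if S | if P; P ::= then | stmt stmt if | S R; R ::= if | if S | if P | stmt

Unit pairs: R ⇒* {S}.
For each unit pair (A, B), copy every non-unit production of B to A, then drop all unit productions.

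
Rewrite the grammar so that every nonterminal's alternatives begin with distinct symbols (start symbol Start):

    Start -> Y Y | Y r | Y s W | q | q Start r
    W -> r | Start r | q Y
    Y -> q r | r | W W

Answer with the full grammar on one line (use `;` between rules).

Start -> Y Start1 | q Start2; W -> r | Start r | q Y; Y -> q r | r | W W; Start1 -> Y | r | s W; Start2 -> ε | Start r

Start has alternatives sharing prefix 'Y': factor to Start → Y Start1 with Start1 → Y | r | s W.
Start has alternatives sharing prefix 'q': factor to Start → q Start2 with Start2 → ε | Start r.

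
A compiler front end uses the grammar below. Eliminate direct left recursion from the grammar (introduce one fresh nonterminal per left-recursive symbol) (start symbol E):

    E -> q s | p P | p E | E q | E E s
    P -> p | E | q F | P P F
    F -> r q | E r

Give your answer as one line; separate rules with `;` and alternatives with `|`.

Left recursion appears on E, P.
For E: α = {q, E s}, β = {q s, p P, p E}. Rewrite as E → β E' and E' → α E' | ε.
For P: α = {P F}, β = {p, E, q F}. Rewrite as P → β P' and P' → α P' | ε.

E -> q s E' | p P E' | p E E'; P -> p P' | E P' | q F P'; F -> r q | E r; E' -> q E' | E s E' | ε; P' -> P F P' | ε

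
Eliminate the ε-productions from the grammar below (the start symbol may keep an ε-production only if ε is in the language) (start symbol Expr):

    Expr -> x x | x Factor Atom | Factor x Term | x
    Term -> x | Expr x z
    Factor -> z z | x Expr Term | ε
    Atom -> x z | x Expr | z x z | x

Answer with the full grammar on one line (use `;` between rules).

The nullable symbols are {Factor}.
ε ∉ L(G), so no ε-production is kept.
For each production, add variants omitting each subset of nullable occurrences: Expr → x Factor Atom gives x Factor Atom | x Atom. Expr → Factor x Term gives Factor x Term | x Term.

Expr -> x x | x Factor Atom | x Atom | Factor x Term | x Term | x; Term -> x | Expr x z; Factor -> z z | x Expr Term; Atom -> x z | x Expr | z x z | x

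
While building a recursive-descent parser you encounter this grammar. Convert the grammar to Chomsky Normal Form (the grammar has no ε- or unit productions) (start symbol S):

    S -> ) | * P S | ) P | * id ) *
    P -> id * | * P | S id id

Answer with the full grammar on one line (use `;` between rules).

S -> ) | X1 Y1 | X2 P | X1 Y2; P -> X3 X1 | X1 P | S Y4; X1 -> *; X2 -> ); X3 -> id; Y1 -> P S; Y2 -> X3 Y3; Y3 -> X2 X1; Y4 -> X3 X3

Introduce a nonterminal for each terminal appearing in a rule of length ≥ 2: X1 → *, X2 → ), X3 → id.
Binarize each right-hand side of length ≥ 3 by chaining fresh nonterminals (Y1, Y2, …): affected rules were S → X1 P S; S → X1 X3 X2 X1; P → S X3 X3.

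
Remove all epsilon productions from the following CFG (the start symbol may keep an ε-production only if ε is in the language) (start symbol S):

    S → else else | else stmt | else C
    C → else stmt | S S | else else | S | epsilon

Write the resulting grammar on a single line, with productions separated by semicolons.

The nullable symbols are {C}.
ε ∉ L(G), so no ε-production is kept.
For each production, add variants omitting each subset of nullable occurrences: S → else C gives else C | else.

S → else else | else stmt | else C | else; C → else stmt | S S | else else | S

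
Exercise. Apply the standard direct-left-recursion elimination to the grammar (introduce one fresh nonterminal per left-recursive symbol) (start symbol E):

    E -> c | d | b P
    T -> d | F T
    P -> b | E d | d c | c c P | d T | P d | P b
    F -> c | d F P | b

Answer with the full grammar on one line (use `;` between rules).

E -> c | d | b P; T -> d | F T; P -> b P' | E d P' | d c P' | c c P P' | d T P'; F -> c | d F P | b; P' -> d P' | b P' | eps

Directly left-recursive nonterminal: P.
For P: α = {d, b}, β = {b, E d, d c, c c P, d T}. Rewrite as P → β P' and P' → α P' | ε.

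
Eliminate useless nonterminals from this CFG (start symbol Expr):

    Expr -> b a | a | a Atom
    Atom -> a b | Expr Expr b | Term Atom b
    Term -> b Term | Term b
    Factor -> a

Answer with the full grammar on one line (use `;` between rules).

Expr -> b a | a | a Atom; Atom -> a b | Expr Expr b

Generating nonterminals: {Atom, Expr, Factor}.
Reachable from Expr after that: {Atom, Expr}.
Removed useless symbols: {Factor, Term} and every production mentioning them.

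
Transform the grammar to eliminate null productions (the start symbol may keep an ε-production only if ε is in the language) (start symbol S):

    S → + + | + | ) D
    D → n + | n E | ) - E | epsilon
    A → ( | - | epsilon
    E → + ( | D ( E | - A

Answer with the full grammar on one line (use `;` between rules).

Nullable nonterminals: {A, D}.
ε ∉ L(G), so no ε-production is kept.
Add the nullable-subset variants: S → ) D gives ) D | ). E → D ( E gives D ( E | ( E. E → - A gives - A | -.

S → + + | + | ) D | ); D → n + | n E | ) - E; A → ( | -; E → + ( | D ( E | ( E | - A | -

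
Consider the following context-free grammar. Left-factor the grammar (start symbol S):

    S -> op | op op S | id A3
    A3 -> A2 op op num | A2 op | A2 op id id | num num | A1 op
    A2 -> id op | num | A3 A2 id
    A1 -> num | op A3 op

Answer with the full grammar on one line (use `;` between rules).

S has alternatives sharing prefix 'op': factor to S → op S' with S' → ε | op S.
A3 has alternatives sharing prefix 'A2 op': factor to A3 → A2 op A3' with A3' → op num | ε | id id.

S -> id A3 | op S'; A3 -> num num | A1 op | A2 op A3'; A2 -> id op | num | A3 A2 id; A1 -> num | op A3 op; S' -> ε | op S; A3' -> op num | ε | id id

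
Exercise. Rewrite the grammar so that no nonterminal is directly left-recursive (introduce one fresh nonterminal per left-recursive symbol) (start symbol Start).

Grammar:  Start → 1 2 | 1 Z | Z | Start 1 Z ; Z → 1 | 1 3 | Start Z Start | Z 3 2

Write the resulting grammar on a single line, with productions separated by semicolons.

Start → 1 2 Start1 | 1 Z Start1 | Z Start1; Z → 1 Z1 | 1 3 Z1 | Start Z Start Z1; Start1 → 1 Z Start1 | eps; Z1 → 3 2 Z1 | eps

Left recursion appears on Start, Z.
For Start: α = {1 Z}, β = {1 2, 1 Z, Z}. Rewrite as Start → β Start1 and Start1 → α Start1 | ε.
For Z: α = {3 2}, β = {1, 1 3, Start Z Start}. Rewrite as Z → β Z1 and Z1 → α Z1 | ε.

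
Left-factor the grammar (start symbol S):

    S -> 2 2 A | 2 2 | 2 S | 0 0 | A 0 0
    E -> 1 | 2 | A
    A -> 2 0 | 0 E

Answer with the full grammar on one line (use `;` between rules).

S -> 0 0 | A 0 0 | 2 S'; E -> 1 | 2 | A; A -> 2 0 | 0 E; S' -> S | 2 S''; S'' -> A | ε

S has alternatives sharing prefix '2': factor to S → 2 S' with S' → 2 A | 2 | S.
S' has alternatives sharing prefix '2': factor to S' → 2 S'' with S'' → A | ε.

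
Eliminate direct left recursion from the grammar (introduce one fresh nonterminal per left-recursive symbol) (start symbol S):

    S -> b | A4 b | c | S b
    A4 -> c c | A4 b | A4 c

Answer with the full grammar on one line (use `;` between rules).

S -> b S' | A4 b S' | c S'; A4 -> c c A4'; S' -> b S' | epsilon; A4' -> b A4' | c A4' | epsilon

Left recursion appears on S, A4.
For S: α = {b}, β = {b, A4 b, c}. Rewrite as S → β S' and S' → α S' | ε.
For A4: α = {b, c}, β = {c c}. Rewrite as A4 → β A4' and A4' → α A4' | ε.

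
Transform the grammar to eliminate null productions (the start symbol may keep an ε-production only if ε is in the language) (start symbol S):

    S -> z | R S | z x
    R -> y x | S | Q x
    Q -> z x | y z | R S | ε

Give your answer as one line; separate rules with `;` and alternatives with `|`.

Nullable nonterminals: {Q}.
ε ∉ L(G), so no ε-production is kept.
Add the nullable-subset variants: R → Q x gives Q x | x.

S -> z | R S | z x; R -> y x | S | Q x | x; Q -> z x | y z | R S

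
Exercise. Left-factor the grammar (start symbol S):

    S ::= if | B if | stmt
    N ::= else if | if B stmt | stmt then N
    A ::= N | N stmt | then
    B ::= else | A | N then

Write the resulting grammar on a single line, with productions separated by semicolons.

A has alternatives sharing prefix 'N': factor to A → N A' with A' → ε | stmt.

S ::= if | B if | stmt; N ::= else if | if B stmt | stmt then N; A ::= then | N A'; B ::= else | A | N then; A' ::= ε | stmt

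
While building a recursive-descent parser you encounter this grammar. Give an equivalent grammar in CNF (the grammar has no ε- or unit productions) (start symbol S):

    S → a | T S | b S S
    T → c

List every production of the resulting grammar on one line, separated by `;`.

Introduce a nonterminal for each terminal appearing in a rule of length ≥ 2: X1 → b.
Binarize each right-hand side of length ≥ 3 by chaining fresh nonterminals (Y1, Y2, …): affected rules were S → X1 S S.

S → a | T S | X1 Y1; T → c; X1 → b; Y1 → S S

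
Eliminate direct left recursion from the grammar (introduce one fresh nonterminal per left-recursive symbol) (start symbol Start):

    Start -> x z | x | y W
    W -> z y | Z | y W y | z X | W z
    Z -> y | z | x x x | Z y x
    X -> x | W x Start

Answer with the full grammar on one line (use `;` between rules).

Left recursion appears on W, Z.
For W: α = {z}, β = {z y, Z, y W y, z X}. Rewrite as W → β W1 and W1 → α W1 | ε.
For Z: α = {y x}, β = {y, z, x x x}. Rewrite as Z → β Z1 and Z1 → α Z1 | ε.

Start -> x z | x | y W; W -> z y W1 | Z W1 | y W y W1 | z X W1; Z -> y Z1 | z Z1 | x x x Z1; X -> x | W x Start; W1 -> z W1 | epsilon; Z1 -> y x Z1 | epsilon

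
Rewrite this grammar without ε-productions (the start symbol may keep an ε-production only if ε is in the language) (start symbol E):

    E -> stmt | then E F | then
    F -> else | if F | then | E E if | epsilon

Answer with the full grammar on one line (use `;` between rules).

E -> stmt | then E F | then E | then; F -> else | if F | if | then | E E if

Nullable set = {F}.
ε ∉ L(G), so no ε-production is kept.
Add the nullable-subset variants: E → then E F gives then E F | then E. F → if F gives if F | if.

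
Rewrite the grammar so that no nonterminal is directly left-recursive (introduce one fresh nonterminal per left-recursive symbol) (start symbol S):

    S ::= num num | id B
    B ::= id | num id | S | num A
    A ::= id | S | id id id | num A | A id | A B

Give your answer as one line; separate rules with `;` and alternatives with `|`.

S ::= num num | id B; B ::= id | num id | S | num A; A ::= id A' | S A' | id id id A' | num A A'; A' ::= id A' | B A' | ε

Directly left-recursive nonterminal: A.
For A: α = {id, B}, β = {id, S, id id id, num A}. Rewrite as A → β A' and A' → α A' | ε.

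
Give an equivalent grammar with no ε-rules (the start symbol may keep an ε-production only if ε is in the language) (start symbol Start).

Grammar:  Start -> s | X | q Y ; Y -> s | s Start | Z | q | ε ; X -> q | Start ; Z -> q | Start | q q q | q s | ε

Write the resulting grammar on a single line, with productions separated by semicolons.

The nullable symbols are {Y, Z}.
ε ∉ L(G), so no ε-production is kept.
For each production, add variants omitting each subset of nullable occurrences: Start → q Y gives q Y | q.

Start -> s | X | q Y | q; Y -> s | s Start | Z | q; X -> q | Start; Z -> q | Start | q q q | q s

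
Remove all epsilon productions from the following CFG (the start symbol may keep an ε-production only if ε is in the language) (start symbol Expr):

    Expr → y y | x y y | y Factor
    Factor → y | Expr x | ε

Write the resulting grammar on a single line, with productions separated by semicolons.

The nullable symbols are {Factor}.
ε ∉ L(G), so no ε-production is kept.
Add the nullable-subset variants: Expr → y Factor gives y Factor | y.

Expr → y y | x y y | y Factor | y; Factor → y | Expr x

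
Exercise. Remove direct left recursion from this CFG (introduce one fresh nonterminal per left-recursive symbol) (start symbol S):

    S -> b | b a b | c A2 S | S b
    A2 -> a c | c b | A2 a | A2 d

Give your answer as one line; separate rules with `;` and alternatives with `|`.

S -> b S' | b a b S' | c A2 S S'; A2 -> a c A2' | c b A2'; S' -> b S' | ε; A2' -> a A2' | d A2' | ε

S, A2 are directly left-recursive.
For S: α = {b}, β = {b, b a b, c A2 S}. Rewrite as S → β S' and S' → α S' | ε.
For A2: α = {a, d}, β = {a c, c b}. Rewrite as A2 → β A2' and A2' → α A2' | ε.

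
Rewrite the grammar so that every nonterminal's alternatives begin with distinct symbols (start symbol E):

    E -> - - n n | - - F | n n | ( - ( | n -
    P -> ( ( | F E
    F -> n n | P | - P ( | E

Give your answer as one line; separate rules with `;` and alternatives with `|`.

E -> ( - ( | - - E' | n E''; P -> ( ( | F E; F -> n n | P | - P ( | E; E' -> n n | F; E'' -> n | -

E has alternatives sharing prefix '- -': factor to E → - - E' with E' → n n | F.
E has alternatives sharing prefix 'n': factor to E → n E'' with E'' → n | -.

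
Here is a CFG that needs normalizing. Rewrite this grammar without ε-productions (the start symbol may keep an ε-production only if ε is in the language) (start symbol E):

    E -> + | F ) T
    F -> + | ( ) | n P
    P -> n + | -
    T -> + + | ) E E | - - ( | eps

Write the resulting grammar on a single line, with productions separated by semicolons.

The nullable symbols are {T}.
ε ∉ L(G), so no ε-production is kept.
Expand every rule over subsets of its nullable positions: E → F ) T gives F ) T | F ).

E -> + | F ) T | F ); F -> + | ( ) | n P; P -> n + | -; T -> + + | ) E E | - - (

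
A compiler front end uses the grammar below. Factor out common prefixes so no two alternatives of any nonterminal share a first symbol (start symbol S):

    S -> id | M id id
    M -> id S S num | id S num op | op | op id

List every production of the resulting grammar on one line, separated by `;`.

S -> id | M id id; M -> id S M' | op M''; M' -> S num | num op; M'' -> ε | id

M has alternatives sharing prefix 'id S': factor to M → id S M' with M' → S num | num op.
M has alternatives sharing prefix 'op': factor to M → op M'' with M'' → ε | id.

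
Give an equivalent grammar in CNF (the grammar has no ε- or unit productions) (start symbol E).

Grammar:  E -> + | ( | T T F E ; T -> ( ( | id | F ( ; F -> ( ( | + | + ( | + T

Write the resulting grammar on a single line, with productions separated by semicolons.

Introduce a nonterminal for each terminal appearing in a rule of length ≥ 2: X1 → (, X2 → +.
Binarize each right-hand side of length ≥ 3 by chaining fresh nonterminals (Y1, Y2, …): affected rules were E → T T F E.

E -> + | ( | T Y1; T -> X1 X1 | id | F X1; F -> X1 X1 | + | X2 X1 | X2 T; X1 -> (; X2 -> +; Y1 -> T Y2; Y2 -> F E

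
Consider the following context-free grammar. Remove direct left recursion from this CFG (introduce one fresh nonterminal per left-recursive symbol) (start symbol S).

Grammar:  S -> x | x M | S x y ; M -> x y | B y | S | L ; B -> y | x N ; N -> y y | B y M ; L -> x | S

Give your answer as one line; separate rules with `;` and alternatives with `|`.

S -> x S' | x M S'; M -> x y | B y | S | L; B -> y | x N; N -> y y | B y M; L -> x | S; S' -> x y S' | ε

Directly left-recursive nonterminal: S.
For S: α = {x y}, β = {x, x M}. Rewrite as S → β S' and S' → α S' | ε.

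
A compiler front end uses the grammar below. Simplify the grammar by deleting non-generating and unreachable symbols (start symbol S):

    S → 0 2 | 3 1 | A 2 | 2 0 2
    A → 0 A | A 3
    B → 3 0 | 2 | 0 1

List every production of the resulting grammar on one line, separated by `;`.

S → 0 2 | 3 1 | 2 0 2

Generating nonterminals: {B, S}.
Reachable from S after that: {S}.
Removed useless symbols: {A, B} and every production mentioning them.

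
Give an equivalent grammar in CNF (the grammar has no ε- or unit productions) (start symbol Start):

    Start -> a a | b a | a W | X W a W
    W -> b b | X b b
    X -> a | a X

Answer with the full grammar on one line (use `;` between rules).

Introduce a nonterminal for each terminal appearing in a rule of length ≥ 2: X1 → a, X2 → b.
Binarize each right-hand side of length ≥ 3 by chaining fresh nonterminals (Y1, Y2, …): affected rules were Start → X W X1 W; W → X X2 X2.

Start -> X1 X1 | X2 X1 | X1 W | X Y1; W -> X2 X2 | X Y3; X -> a | X1 X; X1 -> a; X2 -> b; Y1 -> W Y2; Y2 -> X1 W; Y3 -> X2 X2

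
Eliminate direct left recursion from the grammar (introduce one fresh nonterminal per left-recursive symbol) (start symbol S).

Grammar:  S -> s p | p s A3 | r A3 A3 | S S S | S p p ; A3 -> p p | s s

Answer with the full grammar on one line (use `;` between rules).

Left recursion appears on S.
For S: α = {S S, p p}, β = {s p, p s A3, r A3 A3}. Rewrite as S → β S' and S' → α S' | ε.

S -> s p S' | p s A3 S' | r A3 A3 S'; A3 -> p p | s s; S' -> S S S' | p p S' | eps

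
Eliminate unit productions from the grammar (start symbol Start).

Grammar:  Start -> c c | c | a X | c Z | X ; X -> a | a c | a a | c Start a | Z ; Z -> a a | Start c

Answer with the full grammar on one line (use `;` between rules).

Start -> a a | Start c | c c | c | a X | c Z | a | a c | c Start a; X -> a a | Start c | a | a c | c Start a; Z -> a a | Start c

Unit pairs: Start ⇒* {X, Z}; X ⇒* {Z}.
Replace each nonterminal's rules with the union of the non-unit rules of every nonterminal it unit-derives.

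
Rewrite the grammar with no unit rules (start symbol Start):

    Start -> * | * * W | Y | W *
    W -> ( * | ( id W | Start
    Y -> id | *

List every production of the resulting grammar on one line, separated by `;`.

Unit pairs: Start ⇒* {Y}; W ⇒* {Start, Y}.
For every A with A ⇒* B via unit rules, add B's non-unit alternatives to A; then delete every rule of the form X → Y.

Start -> * | * * W | W * | id; W -> * | * * W | W * | id | ( * | ( id W; Y -> id | *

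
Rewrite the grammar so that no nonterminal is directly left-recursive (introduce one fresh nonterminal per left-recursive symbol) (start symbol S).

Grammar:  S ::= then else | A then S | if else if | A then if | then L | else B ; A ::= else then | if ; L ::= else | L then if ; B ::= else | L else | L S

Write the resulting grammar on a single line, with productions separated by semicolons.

S ::= then else | A then S | if else if | A then if | then L | else B; A ::= else then | if; L ::= else L'; B ::= else | L else | L S; L' ::= then if L' | eps

L is directly left-recursive.
For L: α = {then if}, β = {else}. Rewrite as L → β L' and L' → α L' | ε.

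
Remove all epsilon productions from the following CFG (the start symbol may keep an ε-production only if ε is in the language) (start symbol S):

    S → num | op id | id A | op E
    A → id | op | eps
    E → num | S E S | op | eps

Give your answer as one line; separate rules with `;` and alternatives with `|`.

Nullable nonterminals: {A, E}.
ε ∉ L(G), so no ε-production is kept.
Add the nullable-subset variants: S → id A gives id A | id. S → op E gives op E | op. E → S E S gives S E S | S S.

S → num | op id | id A | id | op E | op; A → id | op; E → num | S E S | S S | op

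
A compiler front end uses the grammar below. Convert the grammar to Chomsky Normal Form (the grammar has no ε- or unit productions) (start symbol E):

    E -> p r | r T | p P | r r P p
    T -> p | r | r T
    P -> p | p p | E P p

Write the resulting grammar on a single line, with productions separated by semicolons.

E -> X1 X2 | X2 T | X1 P | X2 Y1; T -> p | r | X2 T; P -> p | X1 X1 | E Y3; X1 -> p; X2 -> r; Y1 -> X2 Y2; Y2 -> P X1; Y3 -> P X1

Introduce a nonterminal for each terminal appearing in a rule of length ≥ 2: X1 → p, X2 → r.
Binarize each right-hand side of length ≥ 3 by chaining fresh nonterminals (Y1, Y2, …): affected rules were E → X2 X2 P X1; P → E P X1.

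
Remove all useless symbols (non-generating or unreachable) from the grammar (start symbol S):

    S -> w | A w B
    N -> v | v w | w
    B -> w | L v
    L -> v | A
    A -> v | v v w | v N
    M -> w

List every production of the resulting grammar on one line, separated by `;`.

Generating nonterminals: {A, B, L, M, N, S}.
Reachable from S after that: {A, B, L, N, S}.
Removed useless symbols: {M} and every production mentioning them.

S -> w | A w B; N -> v | v w | w; B -> w | L v; L -> v | A; A -> v | v v w | v N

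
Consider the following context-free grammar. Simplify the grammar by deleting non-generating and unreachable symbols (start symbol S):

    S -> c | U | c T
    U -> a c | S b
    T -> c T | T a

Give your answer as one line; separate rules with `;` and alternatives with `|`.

S -> c | U; U -> a c | S b

Generating nonterminals: {S, U}.
Reachable from S after that: {S, U}.
Removed useless symbols: {T} and every production mentioning them.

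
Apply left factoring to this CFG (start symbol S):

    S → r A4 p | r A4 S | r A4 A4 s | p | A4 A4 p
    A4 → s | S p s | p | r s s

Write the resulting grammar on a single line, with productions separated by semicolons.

S → p | A4 A4 p | r A4 S'; A4 → s | S p s | p | r s s; S' → p | S | A4 s

S has alternatives sharing prefix 'r A4': factor to S → r A4 S' with S' → p | S | A4 s.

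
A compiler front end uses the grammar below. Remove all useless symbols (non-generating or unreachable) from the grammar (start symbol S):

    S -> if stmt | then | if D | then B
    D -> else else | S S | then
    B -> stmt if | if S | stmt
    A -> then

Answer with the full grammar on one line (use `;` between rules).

Generating nonterminals: {A, B, D, S}.
Reachable from S after that: {B, D, S}.
Removed useless symbols: {A} and every production mentioning them.

S -> if stmt | then | if D | then B; D -> else else | S S | then; B -> stmt if | if S | stmt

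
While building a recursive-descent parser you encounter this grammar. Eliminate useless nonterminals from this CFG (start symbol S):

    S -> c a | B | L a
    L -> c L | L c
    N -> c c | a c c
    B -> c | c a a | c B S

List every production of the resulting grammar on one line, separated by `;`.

S -> c a | B; B -> c | c a a | c B S

Generating nonterminals: {B, N, S}.
Reachable from S after that: {B, S}.
Removed useless symbols: {L, N} and every production mentioning them.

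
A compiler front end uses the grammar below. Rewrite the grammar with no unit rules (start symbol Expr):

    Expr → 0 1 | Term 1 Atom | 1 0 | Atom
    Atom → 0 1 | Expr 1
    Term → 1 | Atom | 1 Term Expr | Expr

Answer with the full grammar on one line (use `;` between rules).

Expr → 0 1 | Expr 1 | Term 1 Atom | 1 0; Atom → 0 1 | Expr 1; Term → 1 | 1 Term Expr | 0 1 | Expr 1 | Term 1 Atom | 1 0

Unit pairs: Expr ⇒* {Atom}; Term ⇒* {Atom, Expr}.
For every A with A ⇒* B via unit rules, add B's non-unit alternatives to A; then delete every rule of the form X → Y.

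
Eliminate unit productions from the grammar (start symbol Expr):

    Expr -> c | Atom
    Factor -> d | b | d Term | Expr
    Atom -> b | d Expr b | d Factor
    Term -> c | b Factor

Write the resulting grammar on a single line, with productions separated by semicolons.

Unit pairs: Expr ⇒* {Atom}; Factor ⇒* {Atom, Expr}.
For every A with A ⇒* B via unit rules, add B's non-unit alternatives to A; then delete every rule of the form X → Y.

Expr -> b | d Expr b | d Factor | c; Factor -> b | d Expr b | d Factor | d | d Term | c; Atom -> b | d Expr b | d Factor; Term -> c | b Factor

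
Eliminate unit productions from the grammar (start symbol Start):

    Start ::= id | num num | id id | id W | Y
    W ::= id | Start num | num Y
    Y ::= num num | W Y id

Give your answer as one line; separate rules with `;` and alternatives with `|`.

Start ::= id | num num | id id | id W | W Y id; W ::= id | Start num | num Y; Y ::= num num | W Y id

Unit pairs: Start ⇒* {Y}.
Replace each nonterminal's rules with the union of the non-unit rules of every nonterminal it unit-derives.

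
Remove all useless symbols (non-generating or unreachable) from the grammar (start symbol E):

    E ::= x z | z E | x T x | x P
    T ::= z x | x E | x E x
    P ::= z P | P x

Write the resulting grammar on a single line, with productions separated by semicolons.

Generating nonterminals: {E, T}.
Reachable from E after that: {E, T}.
Removed useless symbols: {P} and every production mentioning them.

E ::= x z | z E | x T x; T ::= z x | x E | x E x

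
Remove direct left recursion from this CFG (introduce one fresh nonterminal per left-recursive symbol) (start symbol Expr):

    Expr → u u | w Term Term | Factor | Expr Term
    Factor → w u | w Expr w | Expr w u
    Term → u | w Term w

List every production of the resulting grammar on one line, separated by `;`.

Directly left-recursive nonterminal: Expr.
For Expr: α = {Term}, β = {u u, w Term Term, Factor}. Rewrite as Expr → β Expr1 and Expr1 → α Expr1 | ε.

Expr → u u Expr1 | w Term Term Expr1 | Factor Expr1; Factor → w u | w Expr w | Expr w u; Term → u | w Term w; Expr1 → Term Expr1 | ε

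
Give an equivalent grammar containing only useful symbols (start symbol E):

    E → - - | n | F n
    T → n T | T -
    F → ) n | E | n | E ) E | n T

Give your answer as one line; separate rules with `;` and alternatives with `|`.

E → - - | n | F n; F → ) n | E | n | E ) E

Generating nonterminals: {E, F}.
Reachable from E after that: {E, F}.
Removed useless symbols: {T} and every production mentioning them.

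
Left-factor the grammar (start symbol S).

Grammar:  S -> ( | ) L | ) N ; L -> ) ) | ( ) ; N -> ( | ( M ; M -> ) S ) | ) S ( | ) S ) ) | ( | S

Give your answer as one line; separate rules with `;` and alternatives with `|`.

S -> ( | ) S'; L -> ) ) | ( ); N -> ( N'; M -> ( | S | ) S M'; S' -> L | N; N' -> eps | M; M' -> ( | ) M''; M'' -> eps | )

S has alternatives sharing prefix ')': factor to S → ) S' with S' → L | N.
N has alternatives sharing prefix '(': factor to N → ( N' with N' → ε | M.
M has alternatives sharing prefix ') S': factor to M → ) S M' with M' → ) | ( | ) ).
M' has alternatives sharing prefix ')': factor to M' → ) M'' with M'' → ε | ).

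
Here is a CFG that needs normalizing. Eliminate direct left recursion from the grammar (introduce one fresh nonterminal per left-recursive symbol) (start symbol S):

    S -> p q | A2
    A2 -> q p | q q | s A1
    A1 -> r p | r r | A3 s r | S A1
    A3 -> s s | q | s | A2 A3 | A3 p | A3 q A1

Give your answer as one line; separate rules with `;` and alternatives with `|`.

A3 is directly left-recursive.
For A3: α = {p, q A1}, β = {s s, q, s, A2 A3}. Rewrite as A3 → β A3' and A3' → α A3' | ε.

S -> p q | A2; A2 -> q p | q q | s A1; A1 -> r p | r r | A3 s r | S A1; A3 -> s s A3' | q A3' | s A3' | A2 A3 A3'; A3' -> p A3' | q A1 A3' | ε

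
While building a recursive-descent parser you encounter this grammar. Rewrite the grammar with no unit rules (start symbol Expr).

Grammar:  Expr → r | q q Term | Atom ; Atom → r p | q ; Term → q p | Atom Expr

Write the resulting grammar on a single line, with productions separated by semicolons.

Expr → r p | q | r | q q Term; Atom → r p | q; Term → q p | Atom Expr

Unit pairs: Expr ⇒* {Atom}.
For every A with A ⇒* B via unit rules, add B's non-unit alternatives to A; then delete every rule of the form X → Y.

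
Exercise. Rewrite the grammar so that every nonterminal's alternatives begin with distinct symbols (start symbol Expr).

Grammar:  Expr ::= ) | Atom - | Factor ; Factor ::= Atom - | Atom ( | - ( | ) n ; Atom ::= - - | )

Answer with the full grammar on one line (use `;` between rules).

Factor has alternatives sharing prefix 'Atom': factor to Factor → Atom Factor1 with Factor1 → - | (.

Expr ::= ) | Atom - | Factor; Factor ::= - ( | ) n | Atom Factor1; Atom ::= - - | ); Factor1 ::= - | (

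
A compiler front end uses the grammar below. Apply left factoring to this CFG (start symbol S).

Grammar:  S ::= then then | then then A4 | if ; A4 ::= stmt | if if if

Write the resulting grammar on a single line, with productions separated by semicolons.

S has alternatives sharing prefix 'then then': factor to S → then then S' with S' → ε | A4.

S ::= if | then then S'; A4 ::= stmt | if if if; S' ::= ε | A4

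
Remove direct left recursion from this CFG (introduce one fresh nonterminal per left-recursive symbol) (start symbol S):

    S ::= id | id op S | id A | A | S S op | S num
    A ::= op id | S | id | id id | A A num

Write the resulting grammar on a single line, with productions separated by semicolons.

S ::= id S' | id op S S' | id A S' | A S'; A ::= op id A' | S A' | id A' | id id A'; S' ::= S op S' | num S' | ε; A' ::= A num A' | ε

Left recursion appears on S, A.
For S: α = {S op, num}, β = {id, id op S, id A, A}. Rewrite as S → β S' and S' → α S' | ε.
For A: α = {A num}, β = {op id, S, id, id id}. Rewrite as A → β A' and A' → α A' | ε.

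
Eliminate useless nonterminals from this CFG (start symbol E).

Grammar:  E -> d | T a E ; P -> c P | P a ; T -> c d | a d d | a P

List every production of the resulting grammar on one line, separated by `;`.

E -> d | T a E; T -> c d | a d d

Generating nonterminals: {E, T}.
Reachable from E after that: {E, T}.
Removed useless symbols: {P} and every production mentioning them.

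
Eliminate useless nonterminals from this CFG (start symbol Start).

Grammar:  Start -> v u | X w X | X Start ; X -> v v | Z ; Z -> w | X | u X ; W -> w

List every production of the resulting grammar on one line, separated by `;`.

Generating nonterminals: {Start, W, X, Z}.
Reachable from Start after that: {Start, X, Z}.
Removed useless symbols: {W} and every production mentioning them.

Start -> v u | X w X | X Start; X -> v v | Z; Z -> w | X | u X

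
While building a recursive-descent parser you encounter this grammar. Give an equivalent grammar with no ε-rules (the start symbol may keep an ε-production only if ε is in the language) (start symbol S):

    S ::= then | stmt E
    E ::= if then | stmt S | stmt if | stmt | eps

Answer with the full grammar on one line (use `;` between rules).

S ::= then | stmt E | stmt; E ::= if then | stmt S | stmt if | stmt

The nullable symbols are {E}.
ε ∉ L(G), so no ε-production is kept.
Expand every rule over subsets of its nullable positions: S → stmt E gives stmt E | stmt.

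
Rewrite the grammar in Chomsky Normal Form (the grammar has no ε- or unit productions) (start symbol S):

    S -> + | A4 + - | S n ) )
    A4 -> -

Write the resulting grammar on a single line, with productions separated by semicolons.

Introduce a nonterminal for each terminal appearing in a rule of length ≥ 2: X1 → +, X2 → -, X3 → n, X4 → ).
Binarize each right-hand side of length ≥ 3 by chaining fresh nonterminals (Y1, Y2, …): affected rules were S → A4 X1 X2; S → S X3 X4 X4.

S -> + | A4 Y1 | S Y2; A4 -> -; X1 -> +; X2 -> -; X3 -> n; X4 -> ); Y1 -> X1 X2; Y2 -> X3 Y3; Y3 -> X4 X4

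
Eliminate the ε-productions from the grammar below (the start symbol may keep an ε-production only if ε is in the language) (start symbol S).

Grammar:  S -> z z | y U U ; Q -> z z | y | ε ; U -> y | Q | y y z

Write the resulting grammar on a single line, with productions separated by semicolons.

Nullable nonterminals: {Q, U}.
ε ∉ L(G), so no ε-production is kept.
Expand every rule over subsets of its nullable positions: S → y U U gives y U U | y U | y.

S -> z z | y U U | y U | y; Q -> z z | y; U -> y | Q | y y z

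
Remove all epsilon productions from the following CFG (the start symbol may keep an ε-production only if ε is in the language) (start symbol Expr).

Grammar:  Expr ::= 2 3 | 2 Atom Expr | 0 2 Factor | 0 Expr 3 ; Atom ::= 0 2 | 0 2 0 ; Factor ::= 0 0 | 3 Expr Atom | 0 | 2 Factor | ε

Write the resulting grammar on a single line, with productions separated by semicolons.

Expr ::= 2 3 | 2 Atom Expr | 0 2 Factor | 0 2 | 0 Expr 3; Atom ::= 0 2 | 0 2 0; Factor ::= 0 0 | 3 Expr Atom | 0 | 2 Factor | 2

Nullable nonterminals: {Factor}.
ε ∉ L(G), so no ε-production is kept.
For each production, add variants omitting each subset of nullable occurrences: Expr → 0 2 Factor gives 0 2 Factor | 0 2. Factor → 2 Factor gives 2 Factor | 2.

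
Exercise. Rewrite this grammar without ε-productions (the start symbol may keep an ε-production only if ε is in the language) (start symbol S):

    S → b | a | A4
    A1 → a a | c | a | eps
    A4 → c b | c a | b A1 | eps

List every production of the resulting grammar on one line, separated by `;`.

S → b | a | A4 | ε; A1 → a a | c | a; A4 → c b | c a | b A1 | b

Nullable set = {A1, A4, S}.
ε ∈ L(G) since S is nullable, so keep S → ε.
Add the nullable-subset variants: A4 → b A1 gives b A1 | b.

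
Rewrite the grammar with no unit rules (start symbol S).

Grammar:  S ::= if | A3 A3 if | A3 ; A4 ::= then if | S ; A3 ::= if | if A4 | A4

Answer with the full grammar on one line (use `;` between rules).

S ::= then if | if | A3 A3 if | if A4; A4 ::= then if | if | A3 A3 if | if A4; A3 ::= then if | if | A3 A3 if | if A4

Unit pairs: A3 ⇒* {A4, S}; A4 ⇒* {A3, S}; S ⇒* {A3, A4}.
For every A with A ⇒* B via unit rules, add B's non-unit alternatives to A; then delete every rule of the form X → Y.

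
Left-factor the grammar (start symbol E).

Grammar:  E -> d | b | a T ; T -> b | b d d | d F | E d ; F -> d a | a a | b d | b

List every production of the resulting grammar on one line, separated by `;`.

T has alternatives sharing prefix 'b': factor to T → b T' with T' → ε | d d.
F has alternatives sharing prefix 'b': factor to F → b F' with F' → d | ε.

E -> d | b | a T; T -> d F | E d | b T'; F -> d a | a a | b F'; T' -> eps | d d; F' -> d | eps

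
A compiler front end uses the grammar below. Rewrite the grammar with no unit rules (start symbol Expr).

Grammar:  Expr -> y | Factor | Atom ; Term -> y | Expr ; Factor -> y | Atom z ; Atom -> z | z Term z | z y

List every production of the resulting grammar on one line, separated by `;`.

Expr -> z | z Term z | z y | y | Atom z; Term -> y | z | z Term z | z y | Atom z; Factor -> y | Atom z; Atom -> z | z Term z | z y

Unit pairs: Expr ⇒* {Atom, Factor}; Term ⇒* {Atom, Expr, Factor}.
For each unit pair (A, B), copy every non-unit production of B to A, then drop all unit productions.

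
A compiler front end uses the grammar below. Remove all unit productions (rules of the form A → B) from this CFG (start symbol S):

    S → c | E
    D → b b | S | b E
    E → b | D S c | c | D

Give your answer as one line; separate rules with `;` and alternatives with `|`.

Unit pairs: D ⇒* {E, S}; E ⇒* {D, S}; S ⇒* {D, E}.
For each unit pair (A, B), copy every non-unit production of B to A, then drop all unit productions.

S → b | D S c | c | b b | b E; D → c | b | D S c | b b | b E; E → c | b | D S c | b b | b E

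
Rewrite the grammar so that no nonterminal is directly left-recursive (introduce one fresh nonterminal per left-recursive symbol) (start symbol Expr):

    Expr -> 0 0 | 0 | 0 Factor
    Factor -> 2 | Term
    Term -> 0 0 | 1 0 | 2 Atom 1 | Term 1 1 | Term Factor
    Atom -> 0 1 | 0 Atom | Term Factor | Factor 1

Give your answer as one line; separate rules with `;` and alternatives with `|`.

Expr -> 0 0 | 0 | 0 Factor; Factor -> 2 | Term; Term -> 0 0 Term1 | 1 0 Term1 | 2 Atom 1 Term1; Atom -> 0 1 | 0 Atom | Term Factor | Factor 1; Term1 -> 1 1 Term1 | Factor Term1 | ε

Left recursion appears on Term.
For Term: α = {1 1, Factor}, β = {0 0, 1 0, 2 Atom 1}. Rewrite as Term → β Term1 and Term1 → α Term1 | ε.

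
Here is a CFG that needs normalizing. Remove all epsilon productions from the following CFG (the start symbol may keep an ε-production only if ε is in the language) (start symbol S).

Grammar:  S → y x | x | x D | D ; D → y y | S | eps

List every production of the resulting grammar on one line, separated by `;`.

S → y x | x | x D | D | ε; D → y y | S

Nullable set = {D, S}.
ε ∈ L(G) since S is nullable, so keep S → ε.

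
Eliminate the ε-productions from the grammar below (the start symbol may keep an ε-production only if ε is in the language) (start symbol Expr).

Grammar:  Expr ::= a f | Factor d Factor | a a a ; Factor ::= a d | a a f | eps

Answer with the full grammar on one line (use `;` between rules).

Nullable set = {Factor}.
ε ∉ L(G), so no ε-production is kept.
Expand every rule over subsets of its nullable positions: Expr → Factor d Factor gives Factor d Factor | Factor d | d Factor | d.

Expr ::= a f | Factor d Factor | Factor d | d Factor | d | a a a; Factor ::= a d | a a f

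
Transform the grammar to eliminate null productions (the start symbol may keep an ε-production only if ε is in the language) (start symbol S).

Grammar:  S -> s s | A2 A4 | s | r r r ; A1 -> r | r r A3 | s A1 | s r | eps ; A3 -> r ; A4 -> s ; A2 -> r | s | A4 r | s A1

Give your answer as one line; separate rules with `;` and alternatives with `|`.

The nullable symbols are {A1}.
ε ∉ L(G), so no ε-production is kept.
For each production, add variants omitting each subset of nullable occurrences: A1 → s A1 gives s A1 | s.

S -> s s | A2 A4 | s | r r r; A1 -> r | r r A3 | s A1 | s | s r; A3 -> r; A4 -> s; A2 -> r | s | A4 r | s A1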